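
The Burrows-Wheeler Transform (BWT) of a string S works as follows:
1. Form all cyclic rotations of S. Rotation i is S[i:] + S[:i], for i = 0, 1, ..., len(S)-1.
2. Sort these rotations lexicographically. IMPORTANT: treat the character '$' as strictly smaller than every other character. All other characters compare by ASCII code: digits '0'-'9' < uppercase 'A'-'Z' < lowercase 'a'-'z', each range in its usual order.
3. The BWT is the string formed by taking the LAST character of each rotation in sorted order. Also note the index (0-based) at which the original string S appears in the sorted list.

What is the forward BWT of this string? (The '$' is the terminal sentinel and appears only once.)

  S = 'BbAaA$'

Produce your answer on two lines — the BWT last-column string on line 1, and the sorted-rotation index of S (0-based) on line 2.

All 6 rotations (rotation i = S[i:]+S[:i]):
  rot[0] = BbAaA$
  rot[1] = bAaA$B
  rot[2] = AaA$Bb
  rot[3] = aA$BbA
  rot[4] = A$BbAa
  rot[5] = $BbAaA
Sorted (with $ < everything):
  sorted[0] = $BbAaA  (last char: 'A')
  sorted[1] = A$BbAa  (last char: 'a')
  sorted[2] = AaA$Bb  (last char: 'b')
  sorted[3] = BbAaA$  (last char: '$')
  sorted[4] = aA$BbA  (last char: 'A')
  sorted[5] = bAaA$B  (last char: 'B')
Last column: Aab$AB
Original string S is at sorted index 3

Answer: Aab$AB
3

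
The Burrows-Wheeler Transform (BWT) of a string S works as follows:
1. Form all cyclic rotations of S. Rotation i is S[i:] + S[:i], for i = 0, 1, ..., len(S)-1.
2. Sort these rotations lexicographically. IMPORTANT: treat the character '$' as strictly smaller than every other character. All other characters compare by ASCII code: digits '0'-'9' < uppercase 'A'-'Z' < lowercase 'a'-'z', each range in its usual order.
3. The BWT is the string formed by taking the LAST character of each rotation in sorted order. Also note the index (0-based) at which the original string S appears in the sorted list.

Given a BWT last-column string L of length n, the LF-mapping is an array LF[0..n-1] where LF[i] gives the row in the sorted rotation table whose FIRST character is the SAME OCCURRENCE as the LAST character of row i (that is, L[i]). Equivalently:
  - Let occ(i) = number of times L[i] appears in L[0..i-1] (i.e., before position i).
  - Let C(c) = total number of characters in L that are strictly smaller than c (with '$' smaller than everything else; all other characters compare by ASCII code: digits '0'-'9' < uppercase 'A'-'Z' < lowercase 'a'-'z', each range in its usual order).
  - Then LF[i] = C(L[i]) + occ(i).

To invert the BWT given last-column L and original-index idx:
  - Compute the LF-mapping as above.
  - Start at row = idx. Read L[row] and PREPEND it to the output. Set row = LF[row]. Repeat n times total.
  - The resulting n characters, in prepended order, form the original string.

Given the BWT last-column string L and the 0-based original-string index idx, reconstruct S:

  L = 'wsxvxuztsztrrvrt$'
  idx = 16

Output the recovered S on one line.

Answer: zustzttvrxsrvxrw$

Derivation:
LF mapping: 12 4 13 10 14 9 15 6 5 16 7 1 2 11 3 8 0
Walk LF starting at row 16, prepending L[row]:
  step 1: row=16, L[16]='$', prepend. Next row=LF[16]=0
  step 2: row=0, L[0]='w', prepend. Next row=LF[0]=12
  step 3: row=12, L[12]='r', prepend. Next row=LF[12]=2
  step 4: row=2, L[2]='x', prepend. Next row=LF[2]=13
  step 5: row=13, L[13]='v', prepend. Next row=LF[13]=11
  step 6: row=11, L[11]='r', prepend. Next row=LF[11]=1
  step 7: row=1, L[1]='s', prepend. Next row=LF[1]=4
  step 8: row=4, L[4]='x', prepend. Next row=LF[4]=14
  step 9: row=14, L[14]='r', prepend. Next row=LF[14]=3
  step 10: row=3, L[3]='v', prepend. Next row=LF[3]=10
  step 11: row=10, L[10]='t', prepend. Next row=LF[10]=7
  step 12: row=7, L[7]='t', prepend. Next row=LF[7]=6
  step 13: row=6, L[6]='z', prepend. Next row=LF[6]=15
  step 14: row=15, L[15]='t', prepend. Next row=LF[15]=8
  step 15: row=8, L[8]='s', prepend. Next row=LF[8]=5
  step 16: row=5, L[5]='u', prepend. Next row=LF[5]=9
  step 17: row=9, L[9]='z', prepend. Next row=LF[9]=16
Reversed output: zustzttvrxsrvxrw$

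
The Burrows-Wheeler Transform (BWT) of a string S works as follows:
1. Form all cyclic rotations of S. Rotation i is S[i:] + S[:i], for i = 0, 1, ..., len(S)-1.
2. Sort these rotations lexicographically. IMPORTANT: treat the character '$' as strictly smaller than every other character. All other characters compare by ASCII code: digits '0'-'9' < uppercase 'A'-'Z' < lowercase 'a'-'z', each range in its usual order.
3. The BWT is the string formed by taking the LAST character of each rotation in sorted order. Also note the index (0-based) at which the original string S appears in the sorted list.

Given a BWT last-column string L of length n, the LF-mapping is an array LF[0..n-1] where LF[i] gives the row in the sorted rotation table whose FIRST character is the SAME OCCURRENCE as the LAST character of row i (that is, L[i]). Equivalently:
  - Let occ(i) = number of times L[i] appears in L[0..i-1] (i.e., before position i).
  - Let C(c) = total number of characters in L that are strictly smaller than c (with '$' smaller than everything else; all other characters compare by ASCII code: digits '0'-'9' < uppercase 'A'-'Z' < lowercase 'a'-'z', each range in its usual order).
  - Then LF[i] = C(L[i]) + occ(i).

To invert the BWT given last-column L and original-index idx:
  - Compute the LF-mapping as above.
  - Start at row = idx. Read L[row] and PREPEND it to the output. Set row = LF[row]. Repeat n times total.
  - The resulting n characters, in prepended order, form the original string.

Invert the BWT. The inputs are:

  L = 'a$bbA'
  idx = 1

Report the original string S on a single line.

LF mapping: 2 0 3 4 1
Walk LF starting at row 1, prepending L[row]:
  step 1: row=1, L[1]='$', prepend. Next row=LF[1]=0
  step 2: row=0, L[0]='a', prepend. Next row=LF[0]=2
  step 3: row=2, L[2]='b', prepend. Next row=LF[2]=3
  step 4: row=3, L[3]='b', prepend. Next row=LF[3]=4
  step 5: row=4, L[4]='A', prepend. Next row=LF[4]=1
Reversed output: Abba$

Answer: Abba$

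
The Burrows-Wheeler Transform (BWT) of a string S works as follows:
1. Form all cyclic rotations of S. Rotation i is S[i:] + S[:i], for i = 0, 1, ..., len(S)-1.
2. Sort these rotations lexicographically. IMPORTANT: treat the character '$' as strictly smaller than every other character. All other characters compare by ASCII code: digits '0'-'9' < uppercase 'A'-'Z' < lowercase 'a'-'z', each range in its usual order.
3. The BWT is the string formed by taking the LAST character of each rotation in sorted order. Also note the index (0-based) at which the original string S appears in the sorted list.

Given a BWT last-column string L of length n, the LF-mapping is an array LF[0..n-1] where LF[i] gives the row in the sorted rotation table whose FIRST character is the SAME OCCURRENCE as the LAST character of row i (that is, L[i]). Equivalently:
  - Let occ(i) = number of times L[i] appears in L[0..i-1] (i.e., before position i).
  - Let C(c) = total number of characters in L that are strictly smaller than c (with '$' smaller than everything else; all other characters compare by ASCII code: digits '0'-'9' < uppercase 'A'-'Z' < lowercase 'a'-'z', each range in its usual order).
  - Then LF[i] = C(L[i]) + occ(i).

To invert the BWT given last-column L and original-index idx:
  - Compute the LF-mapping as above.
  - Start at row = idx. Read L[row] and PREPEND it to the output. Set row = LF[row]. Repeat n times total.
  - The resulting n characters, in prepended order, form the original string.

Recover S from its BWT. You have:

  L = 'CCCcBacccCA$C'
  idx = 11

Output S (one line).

LF mapping: 3 4 5 9 2 8 10 11 12 6 1 0 7
Walk LF starting at row 11, prepending L[row]:
  step 1: row=11, L[11]='$', prepend. Next row=LF[11]=0
  step 2: row=0, L[0]='C', prepend. Next row=LF[0]=3
  step 3: row=3, L[3]='c', prepend. Next row=LF[3]=9
  step 4: row=9, L[9]='C', prepend. Next row=LF[9]=6
  step 5: row=6, L[6]='c', prepend. Next row=LF[6]=10
  step 6: row=10, L[10]='A', prepend. Next row=LF[10]=1
  step 7: row=1, L[1]='C', prepend. Next row=LF[1]=4
  step 8: row=4, L[4]='B', prepend. Next row=LF[4]=2
  step 9: row=2, L[2]='C', prepend. Next row=LF[2]=5
  step 10: row=5, L[5]='a', prepend. Next row=LF[5]=8
  step 11: row=8, L[8]='c', prepend. Next row=LF[8]=12
  step 12: row=12, L[12]='C', prepend. Next row=LF[12]=7
  step 13: row=7, L[7]='c', prepend. Next row=LF[7]=11
Reversed output: cCcaCBCAcCcC$

Answer: cCcaCBCAcCcC$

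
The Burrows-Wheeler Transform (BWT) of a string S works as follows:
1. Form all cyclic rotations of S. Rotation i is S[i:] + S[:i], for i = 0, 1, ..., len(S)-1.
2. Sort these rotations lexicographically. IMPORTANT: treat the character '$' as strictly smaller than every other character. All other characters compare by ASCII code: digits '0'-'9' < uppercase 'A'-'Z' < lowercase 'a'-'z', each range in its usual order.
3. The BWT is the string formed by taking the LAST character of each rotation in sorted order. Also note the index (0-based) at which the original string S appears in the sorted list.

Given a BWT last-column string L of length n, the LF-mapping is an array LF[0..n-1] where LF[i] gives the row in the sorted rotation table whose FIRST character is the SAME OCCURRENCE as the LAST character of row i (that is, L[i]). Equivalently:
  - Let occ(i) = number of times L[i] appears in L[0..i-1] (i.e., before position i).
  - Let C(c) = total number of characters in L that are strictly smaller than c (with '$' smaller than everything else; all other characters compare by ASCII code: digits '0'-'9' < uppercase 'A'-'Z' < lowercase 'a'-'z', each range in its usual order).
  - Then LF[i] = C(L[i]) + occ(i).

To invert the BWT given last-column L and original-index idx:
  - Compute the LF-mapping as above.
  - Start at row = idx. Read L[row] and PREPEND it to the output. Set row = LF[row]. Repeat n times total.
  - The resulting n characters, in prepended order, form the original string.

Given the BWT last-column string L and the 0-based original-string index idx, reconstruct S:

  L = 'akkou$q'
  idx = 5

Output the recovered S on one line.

LF mapping: 1 2 3 4 6 0 5
Walk LF starting at row 5, prepending L[row]:
  step 1: row=5, L[5]='$', prepend. Next row=LF[5]=0
  step 2: row=0, L[0]='a', prepend. Next row=LF[0]=1
  step 3: row=1, L[1]='k', prepend. Next row=LF[1]=2
  step 4: row=2, L[2]='k', prepend. Next row=LF[2]=3
  step 5: row=3, L[3]='o', prepend. Next row=LF[3]=4
  step 6: row=4, L[4]='u', prepend. Next row=LF[4]=6
  step 7: row=6, L[6]='q', prepend. Next row=LF[6]=5
Reversed output: quokka$

Answer: quokka$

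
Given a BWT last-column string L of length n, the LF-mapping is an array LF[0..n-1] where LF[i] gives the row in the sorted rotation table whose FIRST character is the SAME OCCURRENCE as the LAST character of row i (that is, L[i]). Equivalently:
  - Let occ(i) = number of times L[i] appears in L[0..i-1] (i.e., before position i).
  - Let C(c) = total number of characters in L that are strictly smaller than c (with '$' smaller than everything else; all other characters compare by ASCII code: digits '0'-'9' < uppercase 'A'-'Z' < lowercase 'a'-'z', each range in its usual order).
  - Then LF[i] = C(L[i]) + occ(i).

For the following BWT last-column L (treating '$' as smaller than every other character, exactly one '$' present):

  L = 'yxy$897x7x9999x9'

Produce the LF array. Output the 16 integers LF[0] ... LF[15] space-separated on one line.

Answer: 14 10 15 0 3 4 1 11 2 12 5 6 7 8 13 9

Derivation:
Char counts: '$':1, '7':2, '8':1, '9':6, 'x':4, 'y':2
C (first-col start): C('$')=0, C('7')=1, C('8')=3, C('9')=4, C('x')=10, C('y')=14
L[0]='y': occ=0, LF[0]=C('y')+0=14+0=14
L[1]='x': occ=0, LF[1]=C('x')+0=10+0=10
L[2]='y': occ=1, LF[2]=C('y')+1=14+1=15
L[3]='$': occ=0, LF[3]=C('$')+0=0+0=0
L[4]='8': occ=0, LF[4]=C('8')+0=3+0=3
L[5]='9': occ=0, LF[5]=C('9')+0=4+0=4
L[6]='7': occ=0, LF[6]=C('7')+0=1+0=1
L[7]='x': occ=1, LF[7]=C('x')+1=10+1=11
L[8]='7': occ=1, LF[8]=C('7')+1=1+1=2
L[9]='x': occ=2, LF[9]=C('x')+2=10+2=12
L[10]='9': occ=1, LF[10]=C('9')+1=4+1=5
L[11]='9': occ=2, LF[11]=C('9')+2=4+2=6
L[12]='9': occ=3, LF[12]=C('9')+3=4+3=7
L[13]='9': occ=4, LF[13]=C('9')+4=4+4=8
L[14]='x': occ=3, LF[14]=C('x')+3=10+3=13
L[15]='9': occ=5, LF[15]=C('9')+5=4+5=9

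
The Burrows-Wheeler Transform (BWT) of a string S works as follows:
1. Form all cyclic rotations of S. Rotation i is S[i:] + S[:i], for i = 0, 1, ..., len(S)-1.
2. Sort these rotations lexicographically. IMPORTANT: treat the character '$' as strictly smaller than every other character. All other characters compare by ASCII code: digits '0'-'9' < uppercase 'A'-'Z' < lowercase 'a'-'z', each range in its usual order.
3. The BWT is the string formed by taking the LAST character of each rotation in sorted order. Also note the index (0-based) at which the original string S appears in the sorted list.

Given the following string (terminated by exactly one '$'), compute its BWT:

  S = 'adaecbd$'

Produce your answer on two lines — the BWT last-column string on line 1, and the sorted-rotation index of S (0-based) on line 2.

All 8 rotations (rotation i = S[i:]+S[:i]):
  rot[0] = adaecbd$
  rot[1] = daecbd$a
  rot[2] = aecbd$ad
  rot[3] = ecbd$ada
  rot[4] = cbd$adae
  rot[5] = bd$adaec
  rot[6] = d$adaecb
  rot[7] = $adaecbd
Sorted (with $ < everything):
  sorted[0] = $adaecbd  (last char: 'd')
  sorted[1] = adaecbd$  (last char: '$')
  sorted[2] = aecbd$ad  (last char: 'd')
  sorted[3] = bd$adaec  (last char: 'c')
  sorted[4] = cbd$adae  (last char: 'e')
  sorted[5] = d$adaecb  (last char: 'b')
  sorted[6] = daecbd$a  (last char: 'a')
  sorted[7] = ecbd$ada  (last char: 'a')
Last column: d$dcebaa
Original string S is at sorted index 1

Answer: d$dcebaa
1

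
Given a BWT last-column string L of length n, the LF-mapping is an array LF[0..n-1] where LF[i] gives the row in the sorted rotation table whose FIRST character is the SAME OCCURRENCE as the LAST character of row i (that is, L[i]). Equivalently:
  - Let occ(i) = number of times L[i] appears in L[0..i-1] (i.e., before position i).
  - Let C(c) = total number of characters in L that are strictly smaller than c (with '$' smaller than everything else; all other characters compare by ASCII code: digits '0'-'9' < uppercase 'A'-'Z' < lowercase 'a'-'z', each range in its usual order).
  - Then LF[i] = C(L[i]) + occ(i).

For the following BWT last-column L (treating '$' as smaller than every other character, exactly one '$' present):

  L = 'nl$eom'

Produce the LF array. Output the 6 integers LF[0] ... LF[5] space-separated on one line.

Char counts: '$':1, 'e':1, 'l':1, 'm':1, 'n':1, 'o':1
C (first-col start): C('$')=0, C('e')=1, C('l')=2, C('m')=3, C('n')=4, C('o')=5
L[0]='n': occ=0, LF[0]=C('n')+0=4+0=4
L[1]='l': occ=0, LF[1]=C('l')+0=2+0=2
L[2]='$': occ=0, LF[2]=C('$')+0=0+0=0
L[3]='e': occ=0, LF[3]=C('e')+0=1+0=1
L[4]='o': occ=0, LF[4]=C('o')+0=5+0=5
L[5]='m': occ=0, LF[5]=C('m')+0=3+0=3

Answer: 4 2 0 1 5 3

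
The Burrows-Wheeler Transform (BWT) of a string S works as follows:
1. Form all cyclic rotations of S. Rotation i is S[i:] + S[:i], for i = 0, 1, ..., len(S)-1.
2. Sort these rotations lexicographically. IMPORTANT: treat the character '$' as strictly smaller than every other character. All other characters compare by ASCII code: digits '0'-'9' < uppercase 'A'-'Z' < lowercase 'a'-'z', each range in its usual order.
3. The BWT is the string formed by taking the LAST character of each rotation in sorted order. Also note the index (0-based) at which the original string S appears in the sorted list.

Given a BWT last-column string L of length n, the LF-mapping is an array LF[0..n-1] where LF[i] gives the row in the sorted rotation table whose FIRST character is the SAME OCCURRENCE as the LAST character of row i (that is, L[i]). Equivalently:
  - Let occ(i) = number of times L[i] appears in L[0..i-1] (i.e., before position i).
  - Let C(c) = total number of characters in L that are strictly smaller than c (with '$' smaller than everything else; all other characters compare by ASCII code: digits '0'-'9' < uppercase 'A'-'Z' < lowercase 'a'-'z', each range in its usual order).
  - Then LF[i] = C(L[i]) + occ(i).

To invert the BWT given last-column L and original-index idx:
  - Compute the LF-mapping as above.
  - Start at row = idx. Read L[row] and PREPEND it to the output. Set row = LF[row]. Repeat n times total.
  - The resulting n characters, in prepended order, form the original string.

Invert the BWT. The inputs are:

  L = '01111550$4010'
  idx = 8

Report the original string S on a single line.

LF mapping: 1 5 6 7 8 11 12 2 0 10 3 9 4
Walk LF starting at row 8, prepending L[row]:
  step 1: row=8, L[8]='$', prepend. Next row=LF[8]=0
  step 2: row=0, L[0]='0', prepend. Next row=LF[0]=1
  step 3: row=1, L[1]='1', prepend. Next row=LF[1]=5
  step 4: row=5, L[5]='5', prepend. Next row=LF[5]=11
  step 5: row=11, L[11]='1', prepend. Next row=LF[11]=9
  step 6: row=9, L[9]='4', prepend. Next row=LF[9]=10
  step 7: row=10, L[10]='0', prepend. Next row=LF[10]=3
  step 8: row=3, L[3]='1', prepend. Next row=LF[3]=7
  step 9: row=7, L[7]='0', prepend. Next row=LF[7]=2
  step 10: row=2, L[2]='1', prepend. Next row=LF[2]=6
  step 11: row=6, L[6]='5', prepend. Next row=LF[6]=12
  step 12: row=12, L[12]='0', prepend. Next row=LF[12]=4
  step 13: row=4, L[4]='1', prepend. Next row=LF[4]=8
Reversed output: 105101041510$

Answer: 105101041510$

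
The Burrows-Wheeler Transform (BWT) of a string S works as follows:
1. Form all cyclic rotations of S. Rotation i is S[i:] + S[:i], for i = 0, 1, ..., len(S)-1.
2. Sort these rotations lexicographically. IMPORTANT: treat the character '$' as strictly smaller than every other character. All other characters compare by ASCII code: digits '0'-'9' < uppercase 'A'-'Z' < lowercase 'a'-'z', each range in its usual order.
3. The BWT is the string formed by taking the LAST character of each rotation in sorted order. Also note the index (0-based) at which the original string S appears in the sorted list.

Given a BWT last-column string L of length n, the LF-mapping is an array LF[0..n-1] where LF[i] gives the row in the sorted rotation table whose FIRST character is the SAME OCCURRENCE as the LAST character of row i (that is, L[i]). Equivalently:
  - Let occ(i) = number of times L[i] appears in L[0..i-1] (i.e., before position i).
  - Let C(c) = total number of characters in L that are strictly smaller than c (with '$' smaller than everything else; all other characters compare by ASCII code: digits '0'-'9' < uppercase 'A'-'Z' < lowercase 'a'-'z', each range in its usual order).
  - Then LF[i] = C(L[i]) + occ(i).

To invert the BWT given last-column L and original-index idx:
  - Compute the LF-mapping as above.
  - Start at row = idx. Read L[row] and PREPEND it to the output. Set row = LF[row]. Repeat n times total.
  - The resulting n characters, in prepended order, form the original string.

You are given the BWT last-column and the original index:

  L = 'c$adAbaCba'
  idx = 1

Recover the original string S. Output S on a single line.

LF mapping: 8 0 3 9 1 6 4 2 7 5
Walk LF starting at row 1, prepending L[row]:
  step 1: row=1, L[1]='$', prepend. Next row=LF[1]=0
  step 2: row=0, L[0]='c', prepend. Next row=LF[0]=8
  step 3: row=8, L[8]='b', prepend. Next row=LF[8]=7
  step 4: row=7, L[7]='C', prepend. Next row=LF[7]=2
  step 5: row=2, L[2]='a', prepend. Next row=LF[2]=3
  step 6: row=3, L[3]='d', prepend. Next row=LF[3]=9
  step 7: row=9, L[9]='a', prepend. Next row=LF[9]=5
  step 8: row=5, L[5]='b', prepend. Next row=LF[5]=6
  step 9: row=6, L[6]='a', prepend. Next row=LF[6]=4
  step 10: row=4, L[4]='A', prepend. Next row=LF[4]=1
Reversed output: AabadaCbc$

Answer: AabadaCbc$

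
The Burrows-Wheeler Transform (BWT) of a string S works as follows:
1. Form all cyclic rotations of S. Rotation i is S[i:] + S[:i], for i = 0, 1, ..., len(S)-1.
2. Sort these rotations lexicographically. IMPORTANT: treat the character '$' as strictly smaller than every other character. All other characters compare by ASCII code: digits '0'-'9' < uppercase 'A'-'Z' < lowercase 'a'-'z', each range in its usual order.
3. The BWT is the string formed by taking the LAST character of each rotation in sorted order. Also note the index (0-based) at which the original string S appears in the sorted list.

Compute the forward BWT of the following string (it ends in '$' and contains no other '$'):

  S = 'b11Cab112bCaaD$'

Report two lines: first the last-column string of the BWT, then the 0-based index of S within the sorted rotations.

Answer: Dbb111b1aaCCa$2
13

Derivation:
All 15 rotations (rotation i = S[i:]+S[:i]):
  rot[0] = b11Cab112bCaaD$
  rot[1] = 11Cab112bCaaD$b
  rot[2] = 1Cab112bCaaD$b1
  rot[3] = Cab112bCaaD$b11
  rot[4] = ab112bCaaD$b11C
  rot[5] = b112bCaaD$b11Ca
  rot[6] = 112bCaaD$b11Cab
  rot[7] = 12bCaaD$b11Cab1
  rot[8] = 2bCaaD$b11Cab11
  rot[9] = bCaaD$b11Cab112
  rot[10] = CaaD$b11Cab112b
  rot[11] = aaD$b11Cab112bC
  rot[12] = aD$b11Cab112bCa
  rot[13] = D$b11Cab112bCaa
  rot[14] = $b11Cab112bCaaD
Sorted (with $ < everything):
  sorted[0] = $b11Cab112bCaaD  (last char: 'D')
  sorted[1] = 112bCaaD$b11Cab  (last char: 'b')
  sorted[2] = 11Cab112bCaaD$b  (last char: 'b')
  sorted[3] = 12bCaaD$b11Cab1  (last char: '1')
  sorted[4] = 1Cab112bCaaD$b1  (last char: '1')
  sorted[5] = 2bCaaD$b11Cab11  (last char: '1')
  sorted[6] = CaaD$b11Cab112b  (last char: 'b')
  sorted[7] = Cab112bCaaD$b11  (last char: '1')
  sorted[8] = D$b11Cab112bCaa  (last char: 'a')
  sorted[9] = aD$b11Cab112bCa  (last char: 'a')
  sorted[10] = aaD$b11Cab112bC  (last char: 'C')
  sorted[11] = ab112bCaaD$b11C  (last char: 'C')
  sorted[12] = b112bCaaD$b11Ca  (last char: 'a')
  sorted[13] = b11Cab112bCaaD$  (last char: '$')
  sorted[14] = bCaaD$b11Cab112  (last char: '2')
Last column: Dbb111b1aaCCa$2
Original string S is at sorted index 13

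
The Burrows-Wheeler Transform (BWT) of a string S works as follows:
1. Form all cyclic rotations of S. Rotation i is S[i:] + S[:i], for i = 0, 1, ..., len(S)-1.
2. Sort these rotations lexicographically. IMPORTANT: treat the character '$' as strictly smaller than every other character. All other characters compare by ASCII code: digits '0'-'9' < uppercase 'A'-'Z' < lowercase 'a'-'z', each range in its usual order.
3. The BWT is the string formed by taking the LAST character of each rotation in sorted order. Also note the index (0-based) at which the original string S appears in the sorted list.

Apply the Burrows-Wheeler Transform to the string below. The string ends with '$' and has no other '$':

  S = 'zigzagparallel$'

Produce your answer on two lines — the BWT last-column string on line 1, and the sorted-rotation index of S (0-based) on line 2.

All 15 rotations (rotation i = S[i:]+S[:i]):
  rot[0] = zigzagparallel$
  rot[1] = igzagparallel$z
  rot[2] = gzagparallel$zi
  rot[3] = zagparallel$zig
  rot[4] = agparallel$zigz
  rot[5] = gparallel$zigza
  rot[6] = parallel$zigzag
  rot[7] = arallel$zigzagp
  rot[8] = rallel$zigzagpa
  rot[9] = allel$zigzagpar
  rot[10] = llel$zigzagpara
  rot[11] = lel$zigzagparal
  rot[12] = el$zigzagparall
  rot[13] = l$zigzagparalle
  rot[14] = $zigzagparallel
Sorted (with $ < everything):
  sorted[0] = $zigzagparallel  (last char: 'l')
  sorted[1] = agparallel$zigz  (last char: 'z')
  sorted[2] = allel$zigzagpar  (last char: 'r')
  sorted[3] = arallel$zigzagp  (last char: 'p')
  sorted[4] = el$zigzagparall  (last char: 'l')
  sorted[5] = gparallel$zigza  (last char: 'a')
  sorted[6] = gzagparallel$zi  (last char: 'i')
  sorted[7] = igzagparallel$z  (last char: 'z')
  sorted[8] = l$zigzagparalle  (last char: 'e')
  sorted[9] = lel$zigzagparal  (last char: 'l')
  sorted[10] = llel$zigzagpara  (last char: 'a')
  sorted[11] = parallel$zigzag  (last char: 'g')
  sorted[12] = rallel$zigzagpa  (last char: 'a')
  sorted[13] = zagparallel$zig  (last char: 'g')
  sorted[14] = zigzagparallel$  (last char: '$')
Last column: lzrplaizelagag$
Original string S is at sorted index 14

Answer: lzrplaizelagag$
14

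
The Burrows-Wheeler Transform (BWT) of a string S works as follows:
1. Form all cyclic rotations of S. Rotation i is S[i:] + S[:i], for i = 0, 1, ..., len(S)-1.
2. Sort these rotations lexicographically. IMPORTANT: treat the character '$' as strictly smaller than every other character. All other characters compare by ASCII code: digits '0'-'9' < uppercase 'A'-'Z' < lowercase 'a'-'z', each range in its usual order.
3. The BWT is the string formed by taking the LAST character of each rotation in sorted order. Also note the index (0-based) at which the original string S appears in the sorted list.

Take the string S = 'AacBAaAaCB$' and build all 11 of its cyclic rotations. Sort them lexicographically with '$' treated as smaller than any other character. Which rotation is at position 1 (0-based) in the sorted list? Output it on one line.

All 11 rotations (rotation i = S[i:]+S[:i]):
  rot[0] = AacBAaAaCB$
  rot[1] = acBAaAaCB$A
  rot[2] = cBAaAaCB$Aa
  rot[3] = BAaAaCB$Aac
  rot[4] = AaAaCB$AacB
  rot[5] = aAaCB$AacBA
  rot[6] = AaCB$AacBAa
  rot[7] = aCB$AacBAaA
  rot[8] = CB$AacBAaAa
  rot[9] = B$AacBAaAaC
  rot[10] = $AacBAaAaCB
Sorted (with $ < everything):
  sorted[0] = $AacBAaAaCB
  sorted[1] = AaAaCB$AacB
  sorted[2] = AaCB$AacBAa
  sorted[3] = AacBAaAaCB$
  sorted[4] = B$AacBAaAaC
  sorted[5] = BAaAaCB$Aac
  sorted[6] = CB$AacBAaAa
  sorted[7] = aAaCB$AacBA
  sorted[8] = aCB$AacBAaA
  sorted[9] = acBAaAaCB$A
  sorted[10] = cBAaAaCB$Aa
sorted[1] = AaAaCB$AacB

Answer: AaAaCB$AacB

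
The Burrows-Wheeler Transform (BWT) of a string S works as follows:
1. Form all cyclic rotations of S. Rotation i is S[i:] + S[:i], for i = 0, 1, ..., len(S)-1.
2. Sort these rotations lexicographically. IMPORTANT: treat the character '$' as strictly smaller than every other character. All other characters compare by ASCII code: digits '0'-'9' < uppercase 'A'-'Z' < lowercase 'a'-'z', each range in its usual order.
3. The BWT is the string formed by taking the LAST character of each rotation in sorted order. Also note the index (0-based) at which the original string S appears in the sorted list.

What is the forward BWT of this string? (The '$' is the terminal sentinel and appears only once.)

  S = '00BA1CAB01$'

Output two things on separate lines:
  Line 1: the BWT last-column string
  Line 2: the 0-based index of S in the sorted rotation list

All 11 rotations (rotation i = S[i:]+S[:i]):
  rot[0] = 00BA1CAB01$
  rot[1] = 0BA1CAB01$0
  rot[2] = BA1CAB01$00
  rot[3] = A1CAB01$00B
  rot[4] = 1CAB01$00BA
  rot[5] = CAB01$00BA1
  rot[6] = AB01$00BA1C
  rot[7] = B01$00BA1CA
  rot[8] = 01$00BA1CAB
  rot[9] = 1$00BA1CAB0
  rot[10] = $00BA1CAB01
Sorted (with $ < everything):
  sorted[0] = $00BA1CAB01  (last char: '1')
  sorted[1] = 00BA1CAB01$  (last char: '$')
  sorted[2] = 01$00BA1CAB  (last char: 'B')
  sorted[3] = 0BA1CAB01$0  (last char: '0')
  sorted[4] = 1$00BA1CAB0  (last char: '0')
  sorted[5] = 1CAB01$00BA  (last char: 'A')
  sorted[6] = A1CAB01$00B  (last char: 'B')
  sorted[7] = AB01$00BA1C  (last char: 'C')
  sorted[8] = B01$00BA1CA  (last char: 'A')
  sorted[9] = BA1CAB01$00  (last char: '0')
  sorted[10] = CAB01$00BA1  (last char: '1')
Last column: 1$B00ABCA01
Original string S is at sorted index 1

Answer: 1$B00ABCA01
1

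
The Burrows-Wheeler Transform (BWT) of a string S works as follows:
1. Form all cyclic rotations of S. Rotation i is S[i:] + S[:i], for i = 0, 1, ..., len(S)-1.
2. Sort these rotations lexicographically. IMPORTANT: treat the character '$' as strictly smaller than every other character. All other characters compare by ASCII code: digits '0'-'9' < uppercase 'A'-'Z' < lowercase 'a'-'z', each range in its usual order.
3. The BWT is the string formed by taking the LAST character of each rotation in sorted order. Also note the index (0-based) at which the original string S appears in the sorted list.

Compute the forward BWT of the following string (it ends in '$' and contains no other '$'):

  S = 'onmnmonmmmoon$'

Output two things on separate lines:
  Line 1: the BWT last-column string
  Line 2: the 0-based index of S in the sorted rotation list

Answer: nnmnnmooomom$m
12

Derivation:
All 14 rotations (rotation i = S[i:]+S[:i]):
  rot[0] = onmnmonmmmoon$
  rot[1] = nmnmonmmmoon$o
  rot[2] = mnmonmmmoon$on
  rot[3] = nmonmmmoon$onm
  rot[4] = monmmmoon$onmn
  rot[5] = onmmmoon$onmnm
  rot[6] = nmmmoon$onmnmo
  rot[7] = mmmoon$onmnmon
  rot[8] = mmoon$onmnmonm
  rot[9] = moon$onmnmonmm
  rot[10] = oon$onmnmonmmm
  rot[11] = on$onmnmonmmmo
  rot[12] = n$onmnmonmmmoo
  rot[13] = $onmnmonmmmoon
Sorted (with $ < everything):
  sorted[0] = $onmnmonmmmoon  (last char: 'n')
  sorted[1] = mmmoon$onmnmon  (last char: 'n')
  sorted[2] = mmoon$onmnmonm  (last char: 'm')
  sorted[3] = mnmonmmmoon$on  (last char: 'n')
  sorted[4] = monmmmoon$onmn  (last char: 'n')
  sorted[5] = moon$onmnmonmm  (last char: 'm')
  sorted[6] = n$onmnmonmmmoo  (last char: 'o')
  sorted[7] = nmmmoon$onmnmo  (last char: 'o')
  sorted[8] = nmnmonmmmoon$o  (last char: 'o')
  sorted[9] = nmonmmmoon$onm  (last char: 'm')
  sorted[10] = on$onmnmonmmmo  (last char: 'o')
  sorted[11] = onmmmoon$onmnm  (last char: 'm')
  sorted[12] = onmnmonmmmoon$  (last char: '$')
  sorted[13] = oon$onmnmonmmm  (last char: 'm')
Last column: nnmnnmooomom$m
Original string S is at sorted index 12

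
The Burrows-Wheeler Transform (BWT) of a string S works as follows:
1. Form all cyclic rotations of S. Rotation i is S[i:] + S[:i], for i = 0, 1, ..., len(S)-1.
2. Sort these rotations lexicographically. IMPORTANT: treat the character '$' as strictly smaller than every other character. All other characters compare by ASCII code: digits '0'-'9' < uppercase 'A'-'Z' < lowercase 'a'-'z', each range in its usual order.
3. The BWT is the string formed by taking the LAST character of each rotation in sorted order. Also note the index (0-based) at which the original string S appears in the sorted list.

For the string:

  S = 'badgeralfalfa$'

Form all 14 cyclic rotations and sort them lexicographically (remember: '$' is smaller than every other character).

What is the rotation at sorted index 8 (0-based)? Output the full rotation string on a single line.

Answer: fa$badgeralfal

Derivation:
All 14 rotations (rotation i = S[i:]+S[:i]):
  rot[0] = badgeralfalfa$
  rot[1] = adgeralfalfa$b
  rot[2] = dgeralfalfa$ba
  rot[3] = geralfalfa$bad
  rot[4] = eralfalfa$badg
  rot[5] = ralfalfa$badge
  rot[6] = alfalfa$badger
  rot[7] = lfalfa$badgera
  rot[8] = falfa$badgeral
  rot[9] = alfa$badgeralf
  rot[10] = lfa$badgeralfa
  rot[11] = fa$badgeralfal
  rot[12] = a$badgeralfalf
  rot[13] = $badgeralfalfa
Sorted (with $ < everything):
  sorted[0] = $badgeralfalfa
  sorted[1] = a$badgeralfalf
  sorted[2] = adgeralfalfa$b
  sorted[3] = alfa$badgeralf
  sorted[4] = alfalfa$badger
  sorted[5] = badgeralfalfa$
  sorted[6] = dgeralfalfa$ba
  sorted[7] = eralfalfa$badg
  sorted[8] = fa$badgeralfal
  sorted[9] = falfa$badgeral
  sorted[10] = geralfalfa$bad
  sorted[11] = lfa$badgeralfa
  sorted[12] = lfalfa$badgera
  sorted[13] = ralfalfa$badge
sorted[8] = fa$badgeralfal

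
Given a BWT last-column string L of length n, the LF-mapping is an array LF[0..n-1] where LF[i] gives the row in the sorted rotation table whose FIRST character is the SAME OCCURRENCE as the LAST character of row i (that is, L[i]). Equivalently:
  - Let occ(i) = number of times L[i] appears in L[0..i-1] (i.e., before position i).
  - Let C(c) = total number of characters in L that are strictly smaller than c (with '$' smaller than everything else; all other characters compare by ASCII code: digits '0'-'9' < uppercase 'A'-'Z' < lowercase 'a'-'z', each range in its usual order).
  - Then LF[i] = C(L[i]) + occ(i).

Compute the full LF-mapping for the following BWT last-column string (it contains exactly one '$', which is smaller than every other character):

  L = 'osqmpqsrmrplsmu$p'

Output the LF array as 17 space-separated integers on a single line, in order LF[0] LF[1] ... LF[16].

Char counts: '$':1, 'l':1, 'm':3, 'o':1, 'p':3, 'q':2, 'r':2, 's':3, 'u':1
C (first-col start): C('$')=0, C('l')=1, C('m')=2, C('o')=5, C('p')=6, C('q')=9, C('r')=11, C('s')=13, C('u')=16
L[0]='o': occ=0, LF[0]=C('o')+0=5+0=5
L[1]='s': occ=0, LF[1]=C('s')+0=13+0=13
L[2]='q': occ=0, LF[2]=C('q')+0=9+0=9
L[3]='m': occ=0, LF[3]=C('m')+0=2+0=2
L[4]='p': occ=0, LF[4]=C('p')+0=6+0=6
L[5]='q': occ=1, LF[5]=C('q')+1=9+1=10
L[6]='s': occ=1, LF[6]=C('s')+1=13+1=14
L[7]='r': occ=0, LF[7]=C('r')+0=11+0=11
L[8]='m': occ=1, LF[8]=C('m')+1=2+1=3
L[9]='r': occ=1, LF[9]=C('r')+1=11+1=12
L[10]='p': occ=1, LF[10]=C('p')+1=6+1=7
L[11]='l': occ=0, LF[11]=C('l')+0=1+0=1
L[12]='s': occ=2, LF[12]=C('s')+2=13+2=15
L[13]='m': occ=2, LF[13]=C('m')+2=2+2=4
L[14]='u': occ=0, LF[14]=C('u')+0=16+0=16
L[15]='$': occ=0, LF[15]=C('$')+0=0+0=0
L[16]='p': occ=2, LF[16]=C('p')+2=6+2=8

Answer: 5 13 9 2 6 10 14 11 3 12 7 1 15 4 16 0 8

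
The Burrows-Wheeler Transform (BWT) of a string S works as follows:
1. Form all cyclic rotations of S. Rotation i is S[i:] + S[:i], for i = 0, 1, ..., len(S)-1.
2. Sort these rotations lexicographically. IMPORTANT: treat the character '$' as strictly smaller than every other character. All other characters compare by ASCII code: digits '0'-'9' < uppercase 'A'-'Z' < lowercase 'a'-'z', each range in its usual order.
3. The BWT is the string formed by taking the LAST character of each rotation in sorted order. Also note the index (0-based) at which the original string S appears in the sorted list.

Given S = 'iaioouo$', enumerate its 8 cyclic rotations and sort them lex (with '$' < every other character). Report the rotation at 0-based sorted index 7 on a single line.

Answer: uo$iaioo

Derivation:
All 8 rotations (rotation i = S[i:]+S[:i]):
  rot[0] = iaioouo$
  rot[1] = aioouo$i
  rot[2] = ioouo$ia
  rot[3] = oouo$iai
  rot[4] = ouo$iaio
  rot[5] = uo$iaioo
  rot[6] = o$iaioou
  rot[7] = $iaioouo
Sorted (with $ < everything):
  sorted[0] = $iaioouo
  sorted[1] = aioouo$i
  sorted[2] = iaioouo$
  sorted[3] = ioouo$ia
  sorted[4] = o$iaioou
  sorted[5] = oouo$iai
  sorted[6] = ouo$iaio
  sorted[7] = uo$iaioo
sorted[7] = uo$iaioo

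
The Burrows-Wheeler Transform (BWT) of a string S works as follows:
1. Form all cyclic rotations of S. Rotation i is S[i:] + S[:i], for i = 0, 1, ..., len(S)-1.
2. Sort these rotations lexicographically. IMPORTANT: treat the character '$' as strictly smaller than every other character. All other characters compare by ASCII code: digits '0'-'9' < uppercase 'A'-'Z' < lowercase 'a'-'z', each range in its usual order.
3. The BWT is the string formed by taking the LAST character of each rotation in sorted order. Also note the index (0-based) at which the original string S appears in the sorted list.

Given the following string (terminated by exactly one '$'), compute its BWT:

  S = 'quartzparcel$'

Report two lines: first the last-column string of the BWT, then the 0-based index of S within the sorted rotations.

All 13 rotations (rotation i = S[i:]+S[:i]):
  rot[0] = quartzparcel$
  rot[1] = uartzparcel$q
  rot[2] = artzparcel$qu
  rot[3] = rtzparcel$qua
  rot[4] = tzparcel$quar
  rot[5] = zparcel$quart
  rot[6] = parcel$quartz
  rot[7] = arcel$quartzp
  rot[8] = rcel$quartzpa
  rot[9] = cel$quartzpar
  rot[10] = el$quartzparc
  rot[11] = l$quartzparce
  rot[12] = $quartzparcel
Sorted (with $ < everything):
  sorted[0] = $quartzparcel  (last char: 'l')
  sorted[1] = arcel$quartzp  (last char: 'p')
  sorted[2] = artzparcel$qu  (last char: 'u')
  sorted[3] = cel$quartzpar  (last char: 'r')
  sorted[4] = el$quartzparc  (last char: 'c')
  sorted[5] = l$quartzparce  (last char: 'e')
  sorted[6] = parcel$quartz  (last char: 'z')
  sorted[7] = quartzparcel$  (last char: '$')
  sorted[8] = rcel$quartzpa  (last char: 'a')
  sorted[9] = rtzparcel$qua  (last char: 'a')
  sorted[10] = tzparcel$quar  (last char: 'r')
  sorted[11] = uartzparcel$q  (last char: 'q')
  sorted[12] = zparcel$quart  (last char: 't')
Last column: lpurcez$aarqt
Original string S is at sorted index 7

Answer: lpurcez$aarqt
7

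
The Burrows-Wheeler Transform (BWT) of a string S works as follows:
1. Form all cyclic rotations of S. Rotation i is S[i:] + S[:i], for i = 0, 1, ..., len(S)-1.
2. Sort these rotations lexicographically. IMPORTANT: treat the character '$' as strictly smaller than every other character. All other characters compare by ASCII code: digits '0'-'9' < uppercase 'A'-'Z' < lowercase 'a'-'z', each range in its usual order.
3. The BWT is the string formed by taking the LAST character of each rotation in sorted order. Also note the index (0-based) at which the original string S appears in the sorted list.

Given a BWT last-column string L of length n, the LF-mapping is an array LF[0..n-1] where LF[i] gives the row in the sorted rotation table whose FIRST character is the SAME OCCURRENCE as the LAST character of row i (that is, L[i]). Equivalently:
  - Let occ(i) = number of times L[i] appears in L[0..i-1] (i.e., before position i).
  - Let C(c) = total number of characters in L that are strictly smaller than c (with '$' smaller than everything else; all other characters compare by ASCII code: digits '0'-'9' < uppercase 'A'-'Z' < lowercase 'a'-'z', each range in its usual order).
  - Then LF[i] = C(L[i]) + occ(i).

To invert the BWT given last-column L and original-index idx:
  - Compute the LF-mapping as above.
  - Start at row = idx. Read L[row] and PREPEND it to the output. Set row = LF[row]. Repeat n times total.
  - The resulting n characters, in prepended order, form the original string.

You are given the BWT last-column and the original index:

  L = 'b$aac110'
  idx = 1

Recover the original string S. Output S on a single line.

Answer: 0ca1a1b$

Derivation:
LF mapping: 6 0 4 5 7 2 3 1
Walk LF starting at row 1, prepending L[row]:
  step 1: row=1, L[1]='$', prepend. Next row=LF[1]=0
  step 2: row=0, L[0]='b', prepend. Next row=LF[0]=6
  step 3: row=6, L[6]='1', prepend. Next row=LF[6]=3
  step 4: row=3, L[3]='a', prepend. Next row=LF[3]=5
  step 5: row=5, L[5]='1', prepend. Next row=LF[5]=2
  step 6: row=2, L[2]='a', prepend. Next row=LF[2]=4
  step 7: row=4, L[4]='c', prepend. Next row=LF[4]=7
  step 8: row=7, L[7]='0', prepend. Next row=LF[7]=1
Reversed output: 0ca1a1b$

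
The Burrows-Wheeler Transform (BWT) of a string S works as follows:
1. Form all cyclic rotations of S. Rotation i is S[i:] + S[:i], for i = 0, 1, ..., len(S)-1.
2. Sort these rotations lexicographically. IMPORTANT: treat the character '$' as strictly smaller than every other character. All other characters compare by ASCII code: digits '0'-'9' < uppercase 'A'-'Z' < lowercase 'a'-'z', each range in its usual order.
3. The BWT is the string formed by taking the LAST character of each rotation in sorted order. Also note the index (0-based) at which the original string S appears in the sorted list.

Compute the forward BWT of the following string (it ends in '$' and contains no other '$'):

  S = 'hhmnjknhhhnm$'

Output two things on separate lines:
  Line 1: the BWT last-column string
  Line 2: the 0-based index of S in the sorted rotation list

All 13 rotations (rotation i = S[i:]+S[:i]):
  rot[0] = hhmnjknhhhnm$
  rot[1] = hmnjknhhhnm$h
  rot[2] = mnjknhhhnm$hh
  rot[3] = njknhhhnm$hhm
  rot[4] = jknhhhnm$hhmn
  rot[5] = knhhhnm$hhmnj
  rot[6] = nhhhnm$hhmnjk
  rot[7] = hhhnm$hhmnjkn
  rot[8] = hhnm$hhmnjknh
  rot[9] = hnm$hhmnjknhh
  rot[10] = nm$hhmnjknhhh
  rot[11] = m$hhmnjknhhhn
  rot[12] = $hhmnjknhhhnm
Sorted (with $ < everything):
  sorted[0] = $hhmnjknhhhnm  (last char: 'm')
  sorted[1] = hhhnm$hhmnjkn  (last char: 'n')
  sorted[2] = hhmnjknhhhnm$  (last char: '$')
  sorted[3] = hhnm$hhmnjknh  (last char: 'h')
  sorted[4] = hmnjknhhhnm$h  (last char: 'h')
  sorted[5] = hnm$hhmnjknhh  (last char: 'h')
  sorted[6] = jknhhhnm$hhmn  (last char: 'n')
  sorted[7] = knhhhnm$hhmnj  (last char: 'j')
  sorted[8] = m$hhmnjknhhhn  (last char: 'n')
  sorted[9] = mnjknhhhnm$hh  (last char: 'h')
  sorted[10] = nhhhnm$hhmnjk  (last char: 'k')
  sorted[11] = njknhhhnm$hhm  (last char: 'm')
  sorted[12] = nm$hhmnjknhhh  (last char: 'h')
Last column: mn$hhhnjnhkmh
Original string S is at sorted index 2

Answer: mn$hhhnjnhkmh
2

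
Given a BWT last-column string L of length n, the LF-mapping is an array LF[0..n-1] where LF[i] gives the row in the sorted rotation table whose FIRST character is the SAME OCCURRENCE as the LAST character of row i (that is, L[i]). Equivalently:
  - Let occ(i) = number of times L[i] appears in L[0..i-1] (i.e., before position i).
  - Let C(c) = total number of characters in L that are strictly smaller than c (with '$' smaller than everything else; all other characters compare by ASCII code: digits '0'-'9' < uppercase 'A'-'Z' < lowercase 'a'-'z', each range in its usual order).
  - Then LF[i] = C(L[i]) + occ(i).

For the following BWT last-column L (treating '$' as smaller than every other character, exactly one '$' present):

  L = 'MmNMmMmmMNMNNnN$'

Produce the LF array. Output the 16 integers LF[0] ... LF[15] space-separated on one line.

Char counts: '$':1, 'M':5, 'N':5, 'm':4, 'n':1
C (first-col start): C('$')=0, C('M')=1, C('N')=6, C('m')=11, C('n')=15
L[0]='M': occ=0, LF[0]=C('M')+0=1+0=1
L[1]='m': occ=0, LF[1]=C('m')+0=11+0=11
L[2]='N': occ=0, LF[2]=C('N')+0=6+0=6
L[3]='M': occ=1, LF[3]=C('M')+1=1+1=2
L[4]='m': occ=1, LF[4]=C('m')+1=11+1=12
L[5]='M': occ=2, LF[5]=C('M')+2=1+2=3
L[6]='m': occ=2, LF[6]=C('m')+2=11+2=13
L[7]='m': occ=3, LF[7]=C('m')+3=11+3=14
L[8]='M': occ=3, LF[8]=C('M')+3=1+3=4
L[9]='N': occ=1, LF[9]=C('N')+1=6+1=7
L[10]='M': occ=4, LF[10]=C('M')+4=1+4=5
L[11]='N': occ=2, LF[11]=C('N')+2=6+2=8
L[12]='N': occ=3, LF[12]=C('N')+3=6+3=9
L[13]='n': occ=0, LF[13]=C('n')+0=15+0=15
L[14]='N': occ=4, LF[14]=C('N')+4=6+4=10
L[15]='$': occ=0, LF[15]=C('$')+0=0+0=0

Answer: 1 11 6 2 12 3 13 14 4 7 5 8 9 15 10 0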